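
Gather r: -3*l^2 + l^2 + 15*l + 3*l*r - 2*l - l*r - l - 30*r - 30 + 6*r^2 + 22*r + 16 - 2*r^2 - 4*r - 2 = -2*l^2 + 12*l + 4*r^2 + r*(2*l - 12) - 16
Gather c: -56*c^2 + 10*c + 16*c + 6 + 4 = -56*c^2 + 26*c + 10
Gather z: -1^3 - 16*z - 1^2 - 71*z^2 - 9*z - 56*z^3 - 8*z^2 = -56*z^3 - 79*z^2 - 25*z - 2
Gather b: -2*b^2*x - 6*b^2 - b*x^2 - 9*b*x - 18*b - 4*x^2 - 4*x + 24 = b^2*(-2*x - 6) + b*(-x^2 - 9*x - 18) - 4*x^2 - 4*x + 24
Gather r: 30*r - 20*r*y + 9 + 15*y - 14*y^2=r*(30 - 20*y) - 14*y^2 + 15*y + 9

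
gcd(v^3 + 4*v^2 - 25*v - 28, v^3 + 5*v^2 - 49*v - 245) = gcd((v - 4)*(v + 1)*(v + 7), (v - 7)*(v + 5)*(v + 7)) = v + 7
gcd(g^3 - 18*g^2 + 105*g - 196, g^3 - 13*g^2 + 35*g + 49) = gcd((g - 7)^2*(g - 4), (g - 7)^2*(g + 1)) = g^2 - 14*g + 49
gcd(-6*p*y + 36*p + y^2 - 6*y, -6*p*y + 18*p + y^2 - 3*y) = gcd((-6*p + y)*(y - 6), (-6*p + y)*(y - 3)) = -6*p + y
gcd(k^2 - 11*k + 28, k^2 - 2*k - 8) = k - 4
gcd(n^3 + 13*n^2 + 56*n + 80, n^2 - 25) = n + 5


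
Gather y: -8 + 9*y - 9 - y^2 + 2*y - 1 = -y^2 + 11*y - 18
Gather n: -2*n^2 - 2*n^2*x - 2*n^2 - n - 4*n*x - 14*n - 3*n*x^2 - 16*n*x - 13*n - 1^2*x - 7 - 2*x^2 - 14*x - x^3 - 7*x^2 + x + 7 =n^2*(-2*x - 4) + n*(-3*x^2 - 20*x - 28) - x^3 - 9*x^2 - 14*x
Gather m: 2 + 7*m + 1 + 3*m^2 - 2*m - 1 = 3*m^2 + 5*m + 2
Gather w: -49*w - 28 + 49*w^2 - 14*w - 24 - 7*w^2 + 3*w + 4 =42*w^2 - 60*w - 48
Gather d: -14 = -14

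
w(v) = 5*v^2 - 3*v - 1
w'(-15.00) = -153.00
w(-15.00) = 1169.00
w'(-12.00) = -123.00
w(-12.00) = 755.00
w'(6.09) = 57.90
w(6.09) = 166.17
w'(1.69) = 13.90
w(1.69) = 8.21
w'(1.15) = 8.50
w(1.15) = 2.16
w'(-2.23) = -25.30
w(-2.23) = 30.55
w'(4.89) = 45.90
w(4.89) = 103.89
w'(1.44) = 11.40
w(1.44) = 5.05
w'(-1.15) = -14.50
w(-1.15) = 9.06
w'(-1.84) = -21.40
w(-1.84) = 21.45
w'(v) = 10*v - 3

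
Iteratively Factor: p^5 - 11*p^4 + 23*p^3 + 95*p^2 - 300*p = (p - 5)*(p^4 - 6*p^3 - 7*p^2 + 60*p) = p*(p - 5)*(p^3 - 6*p^2 - 7*p + 60) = p*(p - 5)*(p - 4)*(p^2 - 2*p - 15) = p*(p - 5)*(p - 4)*(p + 3)*(p - 5)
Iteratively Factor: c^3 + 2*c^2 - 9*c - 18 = (c + 2)*(c^2 - 9) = (c + 2)*(c + 3)*(c - 3)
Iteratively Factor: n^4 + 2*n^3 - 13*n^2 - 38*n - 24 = (n + 1)*(n^3 + n^2 - 14*n - 24) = (n + 1)*(n + 2)*(n^2 - n - 12) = (n - 4)*(n + 1)*(n + 2)*(n + 3)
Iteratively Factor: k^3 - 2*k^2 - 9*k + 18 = (k - 3)*(k^2 + k - 6) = (k - 3)*(k - 2)*(k + 3)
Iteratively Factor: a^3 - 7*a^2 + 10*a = (a - 2)*(a^2 - 5*a) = a*(a - 2)*(a - 5)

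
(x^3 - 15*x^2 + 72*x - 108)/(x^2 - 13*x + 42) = (x^2 - 9*x + 18)/(x - 7)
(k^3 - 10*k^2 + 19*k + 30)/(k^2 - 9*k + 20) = (k^2 - 5*k - 6)/(k - 4)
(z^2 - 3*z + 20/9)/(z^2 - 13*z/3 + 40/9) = (3*z - 4)/(3*z - 8)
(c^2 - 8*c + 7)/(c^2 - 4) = (c^2 - 8*c + 7)/(c^2 - 4)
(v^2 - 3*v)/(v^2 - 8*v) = (v - 3)/(v - 8)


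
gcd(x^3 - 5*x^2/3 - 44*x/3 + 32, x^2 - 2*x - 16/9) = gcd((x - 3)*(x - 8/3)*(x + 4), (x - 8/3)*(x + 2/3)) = x - 8/3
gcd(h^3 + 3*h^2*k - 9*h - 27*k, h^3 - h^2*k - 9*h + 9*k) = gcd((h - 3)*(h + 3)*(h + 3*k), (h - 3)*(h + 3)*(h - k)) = h^2 - 9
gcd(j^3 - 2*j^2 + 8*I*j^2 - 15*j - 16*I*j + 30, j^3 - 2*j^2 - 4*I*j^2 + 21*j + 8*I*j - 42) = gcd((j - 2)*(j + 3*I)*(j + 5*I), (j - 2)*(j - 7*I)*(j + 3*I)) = j^2 + j*(-2 + 3*I) - 6*I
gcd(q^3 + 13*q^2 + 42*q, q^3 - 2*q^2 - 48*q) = q^2 + 6*q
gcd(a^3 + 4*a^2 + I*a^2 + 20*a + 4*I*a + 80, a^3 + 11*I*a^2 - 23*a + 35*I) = a + 5*I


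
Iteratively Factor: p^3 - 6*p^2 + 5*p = (p)*(p^2 - 6*p + 5) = p*(p - 5)*(p - 1)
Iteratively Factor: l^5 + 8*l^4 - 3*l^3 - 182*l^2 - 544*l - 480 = (l - 5)*(l^4 + 13*l^3 + 62*l^2 + 128*l + 96) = (l - 5)*(l + 3)*(l^3 + 10*l^2 + 32*l + 32) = (l - 5)*(l + 2)*(l + 3)*(l^2 + 8*l + 16) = (l - 5)*(l + 2)*(l + 3)*(l + 4)*(l + 4)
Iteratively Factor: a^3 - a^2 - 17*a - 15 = (a - 5)*(a^2 + 4*a + 3) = (a - 5)*(a + 3)*(a + 1)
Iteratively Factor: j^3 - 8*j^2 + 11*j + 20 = (j + 1)*(j^2 - 9*j + 20) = (j - 5)*(j + 1)*(j - 4)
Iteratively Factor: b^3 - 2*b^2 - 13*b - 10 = (b - 5)*(b^2 + 3*b + 2) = (b - 5)*(b + 2)*(b + 1)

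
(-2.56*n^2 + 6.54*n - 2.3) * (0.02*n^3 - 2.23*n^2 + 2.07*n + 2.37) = -0.0512*n^5 + 5.8396*n^4 - 19.9294*n^3 + 12.5996*n^2 + 10.7388*n - 5.451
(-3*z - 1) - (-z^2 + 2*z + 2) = z^2 - 5*z - 3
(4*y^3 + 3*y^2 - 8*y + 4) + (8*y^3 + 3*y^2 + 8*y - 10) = 12*y^3 + 6*y^2 - 6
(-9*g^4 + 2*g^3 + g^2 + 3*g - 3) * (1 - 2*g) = 18*g^5 - 13*g^4 - 5*g^2 + 9*g - 3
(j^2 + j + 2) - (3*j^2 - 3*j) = -2*j^2 + 4*j + 2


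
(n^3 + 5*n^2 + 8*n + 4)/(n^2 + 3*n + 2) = n + 2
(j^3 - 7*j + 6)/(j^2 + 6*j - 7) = (j^2 + j - 6)/(j + 7)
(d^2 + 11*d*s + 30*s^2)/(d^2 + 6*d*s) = (d + 5*s)/d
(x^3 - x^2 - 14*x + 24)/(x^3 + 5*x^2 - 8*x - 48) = (x - 2)/(x + 4)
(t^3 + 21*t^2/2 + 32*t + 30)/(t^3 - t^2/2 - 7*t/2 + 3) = (2*t^2 + 17*t + 30)/(2*t^2 - 5*t + 3)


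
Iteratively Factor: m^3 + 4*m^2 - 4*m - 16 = (m + 4)*(m^2 - 4) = (m - 2)*(m + 4)*(m + 2)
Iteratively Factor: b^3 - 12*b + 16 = (b - 2)*(b^2 + 2*b - 8) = (b - 2)*(b + 4)*(b - 2)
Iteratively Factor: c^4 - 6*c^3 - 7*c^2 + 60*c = (c + 3)*(c^3 - 9*c^2 + 20*c) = c*(c + 3)*(c^2 - 9*c + 20) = c*(c - 5)*(c + 3)*(c - 4)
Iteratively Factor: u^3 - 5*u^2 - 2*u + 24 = (u + 2)*(u^2 - 7*u + 12) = (u - 4)*(u + 2)*(u - 3)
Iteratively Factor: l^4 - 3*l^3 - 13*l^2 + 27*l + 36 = (l + 3)*(l^3 - 6*l^2 + 5*l + 12) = (l - 3)*(l + 3)*(l^2 - 3*l - 4) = (l - 4)*(l - 3)*(l + 3)*(l + 1)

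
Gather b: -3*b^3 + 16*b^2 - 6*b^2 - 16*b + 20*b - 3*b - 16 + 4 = -3*b^3 + 10*b^2 + b - 12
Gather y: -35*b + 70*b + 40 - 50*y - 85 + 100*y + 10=35*b + 50*y - 35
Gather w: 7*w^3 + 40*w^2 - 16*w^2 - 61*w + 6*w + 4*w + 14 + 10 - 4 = 7*w^3 + 24*w^2 - 51*w + 20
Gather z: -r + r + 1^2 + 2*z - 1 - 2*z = 0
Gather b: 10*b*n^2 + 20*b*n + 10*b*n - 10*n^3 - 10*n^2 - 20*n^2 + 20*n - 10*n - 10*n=b*(10*n^2 + 30*n) - 10*n^3 - 30*n^2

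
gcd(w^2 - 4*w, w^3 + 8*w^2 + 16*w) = w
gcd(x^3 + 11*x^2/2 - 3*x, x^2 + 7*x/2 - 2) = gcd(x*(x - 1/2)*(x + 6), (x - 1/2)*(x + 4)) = x - 1/2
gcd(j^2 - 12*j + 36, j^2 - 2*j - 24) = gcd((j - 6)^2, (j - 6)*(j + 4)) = j - 6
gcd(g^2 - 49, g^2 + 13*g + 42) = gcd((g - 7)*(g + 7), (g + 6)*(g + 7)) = g + 7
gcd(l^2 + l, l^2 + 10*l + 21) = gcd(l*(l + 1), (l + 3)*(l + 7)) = 1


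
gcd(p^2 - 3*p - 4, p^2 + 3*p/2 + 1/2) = p + 1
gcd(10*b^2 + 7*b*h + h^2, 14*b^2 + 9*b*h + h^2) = 2*b + h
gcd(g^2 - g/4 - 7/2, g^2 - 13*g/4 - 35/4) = g + 7/4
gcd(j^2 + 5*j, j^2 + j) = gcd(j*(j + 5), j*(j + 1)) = j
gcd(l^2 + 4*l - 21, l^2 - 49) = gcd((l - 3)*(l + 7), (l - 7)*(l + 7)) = l + 7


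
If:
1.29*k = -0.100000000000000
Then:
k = -0.08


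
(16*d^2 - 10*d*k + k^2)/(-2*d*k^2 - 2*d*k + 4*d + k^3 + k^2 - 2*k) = (-8*d + k)/(k^2 + k - 2)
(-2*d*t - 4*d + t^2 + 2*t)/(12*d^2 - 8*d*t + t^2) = (t + 2)/(-6*d + t)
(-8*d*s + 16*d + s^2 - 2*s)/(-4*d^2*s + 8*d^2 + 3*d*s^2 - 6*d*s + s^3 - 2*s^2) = (-8*d + s)/(-4*d^2 + 3*d*s + s^2)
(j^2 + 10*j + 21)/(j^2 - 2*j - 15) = (j + 7)/(j - 5)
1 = 1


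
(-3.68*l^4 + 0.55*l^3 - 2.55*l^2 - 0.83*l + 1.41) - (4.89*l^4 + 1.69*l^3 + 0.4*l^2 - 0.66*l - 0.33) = -8.57*l^4 - 1.14*l^3 - 2.95*l^2 - 0.17*l + 1.74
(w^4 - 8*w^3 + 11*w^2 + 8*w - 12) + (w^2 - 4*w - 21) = w^4 - 8*w^3 + 12*w^2 + 4*w - 33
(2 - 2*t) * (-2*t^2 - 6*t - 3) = 4*t^3 + 8*t^2 - 6*t - 6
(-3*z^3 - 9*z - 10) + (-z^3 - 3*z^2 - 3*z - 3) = -4*z^3 - 3*z^2 - 12*z - 13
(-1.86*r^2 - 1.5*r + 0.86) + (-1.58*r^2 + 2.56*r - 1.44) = -3.44*r^2 + 1.06*r - 0.58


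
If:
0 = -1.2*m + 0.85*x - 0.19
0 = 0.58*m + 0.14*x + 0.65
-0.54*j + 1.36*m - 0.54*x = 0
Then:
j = -1.19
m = -0.88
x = -1.01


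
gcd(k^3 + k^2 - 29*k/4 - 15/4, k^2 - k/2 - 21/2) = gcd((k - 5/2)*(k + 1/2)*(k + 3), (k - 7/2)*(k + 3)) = k + 3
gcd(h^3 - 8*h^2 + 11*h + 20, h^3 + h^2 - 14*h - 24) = h - 4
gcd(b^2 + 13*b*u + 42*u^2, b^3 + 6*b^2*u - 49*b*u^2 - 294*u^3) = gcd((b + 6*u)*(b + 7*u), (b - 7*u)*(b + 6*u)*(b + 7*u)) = b^2 + 13*b*u + 42*u^2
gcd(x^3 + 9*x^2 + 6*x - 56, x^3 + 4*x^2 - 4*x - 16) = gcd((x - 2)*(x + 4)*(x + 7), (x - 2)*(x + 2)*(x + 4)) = x^2 + 2*x - 8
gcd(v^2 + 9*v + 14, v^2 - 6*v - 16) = v + 2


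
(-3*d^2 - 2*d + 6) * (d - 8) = -3*d^3 + 22*d^2 + 22*d - 48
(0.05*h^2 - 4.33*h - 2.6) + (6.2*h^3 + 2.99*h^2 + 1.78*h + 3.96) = 6.2*h^3 + 3.04*h^2 - 2.55*h + 1.36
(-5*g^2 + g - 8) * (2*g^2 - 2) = -10*g^4 + 2*g^3 - 6*g^2 - 2*g + 16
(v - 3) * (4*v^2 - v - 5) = 4*v^3 - 13*v^2 - 2*v + 15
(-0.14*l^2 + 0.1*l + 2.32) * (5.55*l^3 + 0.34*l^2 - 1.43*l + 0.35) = -0.777*l^5 + 0.5074*l^4 + 13.1102*l^3 + 0.5968*l^2 - 3.2826*l + 0.812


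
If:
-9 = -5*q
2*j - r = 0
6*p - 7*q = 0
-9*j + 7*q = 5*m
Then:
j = r/2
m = 63/25 - 9*r/10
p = 21/10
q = 9/5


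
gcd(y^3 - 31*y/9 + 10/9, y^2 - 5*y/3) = y - 5/3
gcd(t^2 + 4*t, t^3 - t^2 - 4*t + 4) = 1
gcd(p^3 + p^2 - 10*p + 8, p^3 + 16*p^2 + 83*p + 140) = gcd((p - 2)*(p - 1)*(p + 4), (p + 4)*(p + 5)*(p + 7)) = p + 4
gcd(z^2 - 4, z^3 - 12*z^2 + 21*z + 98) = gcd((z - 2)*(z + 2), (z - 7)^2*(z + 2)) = z + 2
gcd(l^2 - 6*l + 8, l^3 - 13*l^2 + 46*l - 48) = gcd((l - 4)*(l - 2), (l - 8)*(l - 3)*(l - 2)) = l - 2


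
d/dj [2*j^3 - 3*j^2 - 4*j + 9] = 6*j^2 - 6*j - 4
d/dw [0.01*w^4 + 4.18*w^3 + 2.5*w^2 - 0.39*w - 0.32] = 0.04*w^3 + 12.54*w^2 + 5.0*w - 0.39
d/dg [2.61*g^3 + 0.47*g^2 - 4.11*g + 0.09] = 7.83*g^2 + 0.94*g - 4.11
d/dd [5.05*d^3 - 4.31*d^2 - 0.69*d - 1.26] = 15.15*d^2 - 8.62*d - 0.69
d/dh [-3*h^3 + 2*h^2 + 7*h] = -9*h^2 + 4*h + 7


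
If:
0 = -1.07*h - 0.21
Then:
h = -0.20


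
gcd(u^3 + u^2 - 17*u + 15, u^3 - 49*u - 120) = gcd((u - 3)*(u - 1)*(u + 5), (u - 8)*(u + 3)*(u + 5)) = u + 5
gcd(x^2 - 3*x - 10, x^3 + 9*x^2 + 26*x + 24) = x + 2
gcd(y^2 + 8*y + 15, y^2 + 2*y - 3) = y + 3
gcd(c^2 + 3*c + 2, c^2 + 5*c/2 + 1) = c + 2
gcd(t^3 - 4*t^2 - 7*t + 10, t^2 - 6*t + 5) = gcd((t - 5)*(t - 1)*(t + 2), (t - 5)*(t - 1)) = t^2 - 6*t + 5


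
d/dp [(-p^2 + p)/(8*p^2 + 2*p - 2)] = (-5*p^2 + 2*p - 1)/(2*(16*p^4 + 8*p^3 - 7*p^2 - 2*p + 1))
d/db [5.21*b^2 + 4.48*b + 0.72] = 10.42*b + 4.48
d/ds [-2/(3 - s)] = -2/(s - 3)^2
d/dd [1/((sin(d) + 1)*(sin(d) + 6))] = -(2*sin(d) + 7)*cos(d)/((sin(d) + 1)^2*(sin(d) + 6)^2)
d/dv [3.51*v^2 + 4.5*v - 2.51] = 7.02*v + 4.5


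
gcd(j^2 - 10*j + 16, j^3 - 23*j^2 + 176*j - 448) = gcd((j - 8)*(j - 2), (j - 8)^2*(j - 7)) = j - 8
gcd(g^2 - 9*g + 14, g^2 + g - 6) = g - 2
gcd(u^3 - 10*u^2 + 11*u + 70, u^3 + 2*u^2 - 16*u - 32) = u + 2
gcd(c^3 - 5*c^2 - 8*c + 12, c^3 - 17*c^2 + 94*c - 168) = c - 6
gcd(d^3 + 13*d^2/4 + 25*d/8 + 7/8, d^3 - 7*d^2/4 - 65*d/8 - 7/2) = d^2 + 9*d/4 + 7/8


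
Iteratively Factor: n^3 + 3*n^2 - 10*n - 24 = (n + 2)*(n^2 + n - 12) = (n - 3)*(n + 2)*(n + 4)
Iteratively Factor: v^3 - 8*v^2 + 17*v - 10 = (v - 1)*(v^2 - 7*v + 10) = (v - 5)*(v - 1)*(v - 2)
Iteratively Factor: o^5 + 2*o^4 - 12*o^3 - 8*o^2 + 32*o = (o - 2)*(o^4 + 4*o^3 - 4*o^2 - 16*o) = o*(o - 2)*(o^3 + 4*o^2 - 4*o - 16) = o*(o - 2)^2*(o^2 + 6*o + 8) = o*(o - 2)^2*(o + 2)*(o + 4)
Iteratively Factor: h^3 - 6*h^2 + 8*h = (h - 4)*(h^2 - 2*h) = (h - 4)*(h - 2)*(h)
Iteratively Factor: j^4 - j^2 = (j)*(j^3 - j) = j*(j + 1)*(j^2 - j) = j*(j - 1)*(j + 1)*(j)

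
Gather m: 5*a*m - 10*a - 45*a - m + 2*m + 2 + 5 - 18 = -55*a + m*(5*a + 1) - 11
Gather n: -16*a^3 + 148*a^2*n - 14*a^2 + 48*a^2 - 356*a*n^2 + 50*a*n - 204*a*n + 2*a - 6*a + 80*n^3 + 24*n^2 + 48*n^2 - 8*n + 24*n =-16*a^3 + 34*a^2 - 4*a + 80*n^3 + n^2*(72 - 356*a) + n*(148*a^2 - 154*a + 16)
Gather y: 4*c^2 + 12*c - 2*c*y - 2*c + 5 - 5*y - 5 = 4*c^2 + 10*c + y*(-2*c - 5)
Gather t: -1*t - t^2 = -t^2 - t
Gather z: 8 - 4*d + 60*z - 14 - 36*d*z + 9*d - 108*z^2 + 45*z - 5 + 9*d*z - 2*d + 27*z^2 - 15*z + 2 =3*d - 81*z^2 + z*(90 - 27*d) - 9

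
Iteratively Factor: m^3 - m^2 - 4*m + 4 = (m - 2)*(m^2 + m - 2) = (m - 2)*(m - 1)*(m + 2)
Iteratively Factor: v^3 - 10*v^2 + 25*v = (v - 5)*(v^2 - 5*v) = v*(v - 5)*(v - 5)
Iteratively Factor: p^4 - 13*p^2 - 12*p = (p + 1)*(p^3 - p^2 - 12*p) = p*(p + 1)*(p^2 - p - 12) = p*(p - 4)*(p + 1)*(p + 3)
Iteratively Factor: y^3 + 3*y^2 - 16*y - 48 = (y + 4)*(y^2 - y - 12) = (y - 4)*(y + 4)*(y + 3)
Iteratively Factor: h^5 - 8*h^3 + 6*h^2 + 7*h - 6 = (h + 1)*(h^4 - h^3 - 7*h^2 + 13*h - 6) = (h - 2)*(h + 1)*(h^3 + h^2 - 5*h + 3) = (h - 2)*(h + 1)*(h + 3)*(h^2 - 2*h + 1) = (h - 2)*(h - 1)*(h + 1)*(h + 3)*(h - 1)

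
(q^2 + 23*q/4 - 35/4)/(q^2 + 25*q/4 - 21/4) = (4*q - 5)/(4*q - 3)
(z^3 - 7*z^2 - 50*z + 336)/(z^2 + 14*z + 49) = (z^2 - 14*z + 48)/(z + 7)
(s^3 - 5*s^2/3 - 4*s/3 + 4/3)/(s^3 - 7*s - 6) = (s^2 - 8*s/3 + 4/3)/(s^2 - s - 6)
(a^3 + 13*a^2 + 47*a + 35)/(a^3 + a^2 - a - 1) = (a^2 + 12*a + 35)/(a^2 - 1)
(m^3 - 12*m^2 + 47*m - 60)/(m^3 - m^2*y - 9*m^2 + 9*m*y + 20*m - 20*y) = (3 - m)/(-m + y)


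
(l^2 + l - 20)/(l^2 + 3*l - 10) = (l - 4)/(l - 2)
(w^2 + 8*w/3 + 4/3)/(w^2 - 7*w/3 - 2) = (w + 2)/(w - 3)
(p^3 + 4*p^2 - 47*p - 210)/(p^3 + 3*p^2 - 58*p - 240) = (p - 7)/(p - 8)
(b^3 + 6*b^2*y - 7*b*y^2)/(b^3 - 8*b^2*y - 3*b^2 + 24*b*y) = (b^2 + 6*b*y - 7*y^2)/(b^2 - 8*b*y - 3*b + 24*y)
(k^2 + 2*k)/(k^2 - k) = (k + 2)/(k - 1)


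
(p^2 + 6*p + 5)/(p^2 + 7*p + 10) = (p + 1)/(p + 2)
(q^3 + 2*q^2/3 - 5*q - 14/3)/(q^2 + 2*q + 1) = (3*q^2 - q - 14)/(3*(q + 1))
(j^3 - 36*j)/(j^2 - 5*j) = (j^2 - 36)/(j - 5)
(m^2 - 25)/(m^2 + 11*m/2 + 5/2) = 2*(m - 5)/(2*m + 1)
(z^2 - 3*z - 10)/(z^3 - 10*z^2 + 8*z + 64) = (z - 5)/(z^2 - 12*z + 32)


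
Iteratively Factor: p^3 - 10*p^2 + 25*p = (p)*(p^2 - 10*p + 25) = p*(p - 5)*(p - 5)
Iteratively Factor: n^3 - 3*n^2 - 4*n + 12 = (n + 2)*(n^2 - 5*n + 6) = (n - 2)*(n + 2)*(n - 3)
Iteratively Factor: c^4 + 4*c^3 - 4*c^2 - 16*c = (c + 2)*(c^3 + 2*c^2 - 8*c) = (c + 2)*(c + 4)*(c^2 - 2*c) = (c - 2)*(c + 2)*(c + 4)*(c)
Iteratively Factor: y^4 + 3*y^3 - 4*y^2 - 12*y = (y + 2)*(y^3 + y^2 - 6*y) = (y + 2)*(y + 3)*(y^2 - 2*y) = (y - 2)*(y + 2)*(y + 3)*(y)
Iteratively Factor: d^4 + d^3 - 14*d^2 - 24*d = (d + 2)*(d^3 - d^2 - 12*d) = d*(d + 2)*(d^2 - d - 12) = d*(d - 4)*(d + 2)*(d + 3)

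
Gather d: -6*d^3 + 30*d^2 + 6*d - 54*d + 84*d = -6*d^3 + 30*d^2 + 36*d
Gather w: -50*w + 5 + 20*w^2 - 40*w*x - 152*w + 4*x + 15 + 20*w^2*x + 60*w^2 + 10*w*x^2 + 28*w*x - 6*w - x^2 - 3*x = w^2*(20*x + 80) + w*(10*x^2 - 12*x - 208) - x^2 + x + 20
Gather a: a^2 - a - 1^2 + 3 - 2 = a^2 - a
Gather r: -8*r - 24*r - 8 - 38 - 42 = -32*r - 88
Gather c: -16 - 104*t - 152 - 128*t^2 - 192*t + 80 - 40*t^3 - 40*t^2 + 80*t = -40*t^3 - 168*t^2 - 216*t - 88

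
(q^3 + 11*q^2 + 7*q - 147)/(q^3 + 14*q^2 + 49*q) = (q - 3)/q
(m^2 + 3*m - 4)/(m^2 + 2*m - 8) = (m - 1)/(m - 2)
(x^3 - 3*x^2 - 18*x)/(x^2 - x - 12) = x*(x - 6)/(x - 4)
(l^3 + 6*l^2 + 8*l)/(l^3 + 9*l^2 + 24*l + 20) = l*(l + 4)/(l^2 + 7*l + 10)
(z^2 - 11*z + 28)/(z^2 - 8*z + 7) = (z - 4)/(z - 1)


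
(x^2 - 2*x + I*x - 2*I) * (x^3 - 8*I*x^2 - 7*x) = x^5 - 2*x^4 - 7*I*x^4 + x^3 + 14*I*x^3 - 2*x^2 - 7*I*x^2 + 14*I*x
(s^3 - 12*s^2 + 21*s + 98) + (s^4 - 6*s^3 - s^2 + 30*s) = s^4 - 5*s^3 - 13*s^2 + 51*s + 98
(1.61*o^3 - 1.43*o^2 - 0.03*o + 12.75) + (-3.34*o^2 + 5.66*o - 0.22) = 1.61*o^3 - 4.77*o^2 + 5.63*o + 12.53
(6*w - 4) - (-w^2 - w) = w^2 + 7*w - 4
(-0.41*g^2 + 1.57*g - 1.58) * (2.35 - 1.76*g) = 0.7216*g^3 - 3.7267*g^2 + 6.4703*g - 3.713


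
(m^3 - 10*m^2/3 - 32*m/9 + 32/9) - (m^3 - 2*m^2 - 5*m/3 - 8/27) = -4*m^2/3 - 17*m/9 + 104/27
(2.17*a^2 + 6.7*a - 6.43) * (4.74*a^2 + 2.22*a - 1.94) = 10.2858*a^4 + 36.5754*a^3 - 19.814*a^2 - 27.2726*a + 12.4742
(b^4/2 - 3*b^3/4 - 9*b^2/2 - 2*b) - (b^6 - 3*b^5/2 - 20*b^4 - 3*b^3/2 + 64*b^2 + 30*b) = -b^6 + 3*b^5/2 + 41*b^4/2 + 3*b^3/4 - 137*b^2/2 - 32*b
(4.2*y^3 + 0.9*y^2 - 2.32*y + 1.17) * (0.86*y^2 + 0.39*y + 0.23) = 3.612*y^5 + 2.412*y^4 - 0.6782*y^3 + 0.3084*y^2 - 0.0773*y + 0.2691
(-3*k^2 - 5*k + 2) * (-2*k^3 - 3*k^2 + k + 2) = 6*k^5 + 19*k^4 + 8*k^3 - 17*k^2 - 8*k + 4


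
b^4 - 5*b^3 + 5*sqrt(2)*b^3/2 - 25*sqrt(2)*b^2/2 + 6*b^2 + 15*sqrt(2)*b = b*(b - 3)*(b - 2)*(b + 5*sqrt(2)/2)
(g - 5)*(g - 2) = g^2 - 7*g + 10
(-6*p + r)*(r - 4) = -6*p*r + 24*p + r^2 - 4*r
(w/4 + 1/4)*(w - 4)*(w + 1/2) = w^3/4 - 5*w^2/8 - 11*w/8 - 1/2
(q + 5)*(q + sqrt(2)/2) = q^2 + sqrt(2)*q/2 + 5*q + 5*sqrt(2)/2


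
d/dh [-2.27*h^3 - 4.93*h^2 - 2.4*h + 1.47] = -6.81*h^2 - 9.86*h - 2.4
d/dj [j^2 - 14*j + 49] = 2*j - 14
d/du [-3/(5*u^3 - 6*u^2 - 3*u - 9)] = 9*(5*u^2 - 4*u - 1)/(-5*u^3 + 6*u^2 + 3*u + 9)^2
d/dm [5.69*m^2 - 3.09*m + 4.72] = 11.38*m - 3.09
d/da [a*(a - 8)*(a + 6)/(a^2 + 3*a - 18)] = (a^2 - 6*a + 24)/(a^2 - 6*a + 9)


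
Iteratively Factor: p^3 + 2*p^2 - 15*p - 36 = (p + 3)*(p^2 - p - 12) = (p + 3)^2*(p - 4)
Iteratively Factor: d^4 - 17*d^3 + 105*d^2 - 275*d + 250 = (d - 5)*(d^3 - 12*d^2 + 45*d - 50) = (d - 5)*(d - 2)*(d^2 - 10*d + 25) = (d - 5)^2*(d - 2)*(d - 5)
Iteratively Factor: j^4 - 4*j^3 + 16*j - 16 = (j + 2)*(j^3 - 6*j^2 + 12*j - 8) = (j - 2)*(j + 2)*(j^2 - 4*j + 4) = (j - 2)^2*(j + 2)*(j - 2)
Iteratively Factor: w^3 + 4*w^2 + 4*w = (w + 2)*(w^2 + 2*w) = w*(w + 2)*(w + 2)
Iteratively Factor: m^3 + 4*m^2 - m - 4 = (m + 4)*(m^2 - 1) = (m - 1)*(m + 4)*(m + 1)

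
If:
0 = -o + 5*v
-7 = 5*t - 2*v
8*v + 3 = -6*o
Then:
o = -15/38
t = -136/95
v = -3/38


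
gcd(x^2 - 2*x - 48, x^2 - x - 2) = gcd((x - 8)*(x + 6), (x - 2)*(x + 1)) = 1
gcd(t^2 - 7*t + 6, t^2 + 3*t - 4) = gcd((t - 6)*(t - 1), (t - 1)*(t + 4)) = t - 1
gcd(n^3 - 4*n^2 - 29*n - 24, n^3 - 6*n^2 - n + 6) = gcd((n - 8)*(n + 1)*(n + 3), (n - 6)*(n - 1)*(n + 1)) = n + 1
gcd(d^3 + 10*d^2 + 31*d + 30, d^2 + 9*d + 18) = d + 3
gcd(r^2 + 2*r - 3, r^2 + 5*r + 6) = r + 3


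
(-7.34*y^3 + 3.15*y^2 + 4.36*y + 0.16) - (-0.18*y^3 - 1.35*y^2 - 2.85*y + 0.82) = -7.16*y^3 + 4.5*y^2 + 7.21*y - 0.66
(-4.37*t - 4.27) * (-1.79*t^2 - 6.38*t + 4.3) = 7.8223*t^3 + 35.5239*t^2 + 8.4516*t - 18.361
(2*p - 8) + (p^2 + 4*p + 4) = p^2 + 6*p - 4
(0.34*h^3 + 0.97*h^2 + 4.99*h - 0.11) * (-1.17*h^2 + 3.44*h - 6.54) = -0.3978*h^5 + 0.0347000000000002*h^4 - 4.7251*h^3 + 10.9505*h^2 - 33.013*h + 0.7194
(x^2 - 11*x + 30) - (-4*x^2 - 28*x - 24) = 5*x^2 + 17*x + 54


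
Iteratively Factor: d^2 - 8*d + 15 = (d - 5)*(d - 3)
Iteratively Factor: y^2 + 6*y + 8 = (y + 4)*(y + 2)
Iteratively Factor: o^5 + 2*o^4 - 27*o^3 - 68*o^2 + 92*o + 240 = (o + 4)*(o^4 - 2*o^3 - 19*o^2 + 8*o + 60) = (o - 2)*(o + 4)*(o^3 - 19*o - 30) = (o - 2)*(o + 3)*(o + 4)*(o^2 - 3*o - 10) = (o - 5)*(o - 2)*(o + 3)*(o + 4)*(o + 2)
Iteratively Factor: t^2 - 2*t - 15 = (t + 3)*(t - 5)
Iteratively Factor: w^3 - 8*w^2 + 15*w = (w)*(w^2 - 8*w + 15) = w*(w - 5)*(w - 3)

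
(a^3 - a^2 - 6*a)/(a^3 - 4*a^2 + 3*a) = (a + 2)/(a - 1)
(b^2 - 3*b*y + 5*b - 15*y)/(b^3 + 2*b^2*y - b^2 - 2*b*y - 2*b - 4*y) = (-b^2 + 3*b*y - 5*b + 15*y)/(-b^3 - 2*b^2*y + b^2 + 2*b*y + 2*b + 4*y)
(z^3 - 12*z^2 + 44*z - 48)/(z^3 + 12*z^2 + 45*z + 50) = (z^3 - 12*z^2 + 44*z - 48)/(z^3 + 12*z^2 + 45*z + 50)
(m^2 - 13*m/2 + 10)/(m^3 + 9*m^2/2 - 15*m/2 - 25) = (m - 4)/(m^2 + 7*m + 10)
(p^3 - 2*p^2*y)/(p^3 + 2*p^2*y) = (p - 2*y)/(p + 2*y)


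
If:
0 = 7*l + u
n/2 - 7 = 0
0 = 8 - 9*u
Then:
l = -8/63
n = 14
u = 8/9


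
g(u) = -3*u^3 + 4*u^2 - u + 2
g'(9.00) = -658.00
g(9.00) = -1870.00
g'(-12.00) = -1393.00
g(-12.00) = 5774.00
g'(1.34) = -6.44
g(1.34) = 0.62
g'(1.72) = -13.87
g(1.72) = -3.15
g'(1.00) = -2.00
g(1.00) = 2.00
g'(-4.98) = -264.04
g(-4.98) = 476.70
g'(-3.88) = -167.53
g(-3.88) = 241.33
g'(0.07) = -0.48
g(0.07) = 1.95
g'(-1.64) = -38.33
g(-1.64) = 27.63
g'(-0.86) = -14.54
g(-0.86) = 7.73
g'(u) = -9*u^2 + 8*u - 1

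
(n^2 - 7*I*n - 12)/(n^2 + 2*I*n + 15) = (n - 4*I)/(n + 5*I)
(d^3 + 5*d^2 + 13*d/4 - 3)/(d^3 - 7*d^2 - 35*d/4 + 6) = (d + 4)/(d - 8)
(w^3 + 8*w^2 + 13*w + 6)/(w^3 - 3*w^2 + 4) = (w^2 + 7*w + 6)/(w^2 - 4*w + 4)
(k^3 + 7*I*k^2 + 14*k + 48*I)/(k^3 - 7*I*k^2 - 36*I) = (k + 8*I)/(k - 6*I)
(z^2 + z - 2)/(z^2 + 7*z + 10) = (z - 1)/(z + 5)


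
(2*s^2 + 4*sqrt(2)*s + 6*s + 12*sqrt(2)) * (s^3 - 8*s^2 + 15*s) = 2*s^5 - 10*s^4 + 4*sqrt(2)*s^4 - 20*sqrt(2)*s^3 - 18*s^3 - 36*sqrt(2)*s^2 + 90*s^2 + 180*sqrt(2)*s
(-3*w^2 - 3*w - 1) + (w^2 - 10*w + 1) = -2*w^2 - 13*w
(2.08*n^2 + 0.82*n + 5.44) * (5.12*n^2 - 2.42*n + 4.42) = 10.6496*n^4 - 0.8352*n^3 + 35.062*n^2 - 9.5404*n + 24.0448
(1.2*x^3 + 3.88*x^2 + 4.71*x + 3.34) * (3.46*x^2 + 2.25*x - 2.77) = 4.152*x^5 + 16.1248*x^4 + 21.7026*x^3 + 11.4063*x^2 - 5.5317*x - 9.2518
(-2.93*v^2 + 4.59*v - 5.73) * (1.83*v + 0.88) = -5.3619*v^3 + 5.8213*v^2 - 6.4467*v - 5.0424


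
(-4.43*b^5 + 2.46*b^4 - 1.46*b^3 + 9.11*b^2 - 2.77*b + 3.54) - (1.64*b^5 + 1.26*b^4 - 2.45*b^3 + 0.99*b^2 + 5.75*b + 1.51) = -6.07*b^5 + 1.2*b^4 + 0.99*b^3 + 8.12*b^2 - 8.52*b + 2.03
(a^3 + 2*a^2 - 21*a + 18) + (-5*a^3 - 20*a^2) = -4*a^3 - 18*a^2 - 21*a + 18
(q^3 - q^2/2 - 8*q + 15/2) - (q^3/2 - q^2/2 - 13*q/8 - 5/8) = q^3/2 - 51*q/8 + 65/8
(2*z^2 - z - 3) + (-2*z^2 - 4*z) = -5*z - 3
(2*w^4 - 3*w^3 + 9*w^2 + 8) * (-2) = -4*w^4 + 6*w^3 - 18*w^2 - 16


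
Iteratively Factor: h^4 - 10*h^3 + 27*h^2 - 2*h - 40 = (h - 2)*(h^3 - 8*h^2 + 11*h + 20) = (h - 5)*(h - 2)*(h^2 - 3*h - 4) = (h - 5)*(h - 2)*(h + 1)*(h - 4)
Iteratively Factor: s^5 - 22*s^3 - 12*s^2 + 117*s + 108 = (s - 4)*(s^4 + 4*s^3 - 6*s^2 - 36*s - 27) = (s - 4)*(s + 3)*(s^3 + s^2 - 9*s - 9) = (s - 4)*(s - 3)*(s + 3)*(s^2 + 4*s + 3) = (s - 4)*(s - 3)*(s + 3)^2*(s + 1)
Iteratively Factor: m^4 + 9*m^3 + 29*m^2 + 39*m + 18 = (m + 1)*(m^3 + 8*m^2 + 21*m + 18) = (m + 1)*(m + 2)*(m^2 + 6*m + 9) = (m + 1)*(m + 2)*(m + 3)*(m + 3)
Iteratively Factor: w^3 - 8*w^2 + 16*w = (w - 4)*(w^2 - 4*w) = (w - 4)^2*(w)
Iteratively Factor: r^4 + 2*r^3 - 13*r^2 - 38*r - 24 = (r + 2)*(r^3 - 13*r - 12) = (r + 2)*(r + 3)*(r^2 - 3*r - 4) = (r + 1)*(r + 2)*(r + 3)*(r - 4)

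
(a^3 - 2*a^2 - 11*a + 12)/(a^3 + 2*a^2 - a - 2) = (a^2 - a - 12)/(a^2 + 3*a + 2)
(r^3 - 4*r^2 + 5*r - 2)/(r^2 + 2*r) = (r^3 - 4*r^2 + 5*r - 2)/(r*(r + 2))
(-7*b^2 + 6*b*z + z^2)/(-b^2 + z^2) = (7*b + z)/(b + z)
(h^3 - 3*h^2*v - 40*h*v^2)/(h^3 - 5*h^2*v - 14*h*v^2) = (-h^2 + 3*h*v + 40*v^2)/(-h^2 + 5*h*v + 14*v^2)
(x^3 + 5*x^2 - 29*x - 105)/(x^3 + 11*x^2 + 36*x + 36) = (x^2 + 2*x - 35)/(x^2 + 8*x + 12)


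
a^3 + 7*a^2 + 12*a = a*(a + 3)*(a + 4)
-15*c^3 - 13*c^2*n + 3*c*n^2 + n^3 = (-3*c + n)*(c + n)*(5*c + n)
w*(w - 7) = w^2 - 7*w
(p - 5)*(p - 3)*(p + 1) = p^3 - 7*p^2 + 7*p + 15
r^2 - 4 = (r - 2)*(r + 2)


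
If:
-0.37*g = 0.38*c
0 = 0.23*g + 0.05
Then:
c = 0.21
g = -0.22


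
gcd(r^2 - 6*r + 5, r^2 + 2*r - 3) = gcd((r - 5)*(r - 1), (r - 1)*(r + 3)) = r - 1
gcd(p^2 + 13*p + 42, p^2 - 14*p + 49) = 1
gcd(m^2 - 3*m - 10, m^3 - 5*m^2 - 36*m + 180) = m - 5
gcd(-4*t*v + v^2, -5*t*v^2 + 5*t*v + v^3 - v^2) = v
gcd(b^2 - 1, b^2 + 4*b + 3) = b + 1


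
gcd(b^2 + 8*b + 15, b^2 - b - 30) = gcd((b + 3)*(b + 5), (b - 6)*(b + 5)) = b + 5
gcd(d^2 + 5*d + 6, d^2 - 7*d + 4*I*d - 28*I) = 1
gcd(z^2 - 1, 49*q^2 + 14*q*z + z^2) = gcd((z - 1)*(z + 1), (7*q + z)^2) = 1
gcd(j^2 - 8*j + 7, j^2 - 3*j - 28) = j - 7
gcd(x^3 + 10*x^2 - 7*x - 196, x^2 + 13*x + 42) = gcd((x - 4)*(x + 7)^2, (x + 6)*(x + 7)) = x + 7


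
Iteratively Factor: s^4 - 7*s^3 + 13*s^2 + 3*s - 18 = (s - 3)*(s^3 - 4*s^2 + s + 6) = (s - 3)*(s + 1)*(s^2 - 5*s + 6) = (s - 3)*(s - 2)*(s + 1)*(s - 3)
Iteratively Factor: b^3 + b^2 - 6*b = (b + 3)*(b^2 - 2*b) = (b - 2)*(b + 3)*(b)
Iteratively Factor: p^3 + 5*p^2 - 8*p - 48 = (p + 4)*(p^2 + p - 12) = (p - 3)*(p + 4)*(p + 4)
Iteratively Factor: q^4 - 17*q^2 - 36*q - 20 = (q + 1)*(q^3 - q^2 - 16*q - 20) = (q - 5)*(q + 1)*(q^2 + 4*q + 4) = (q - 5)*(q + 1)*(q + 2)*(q + 2)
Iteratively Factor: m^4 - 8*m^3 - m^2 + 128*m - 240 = (m - 4)*(m^3 - 4*m^2 - 17*m + 60) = (m - 5)*(m - 4)*(m^2 + m - 12) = (m - 5)*(m - 4)*(m - 3)*(m + 4)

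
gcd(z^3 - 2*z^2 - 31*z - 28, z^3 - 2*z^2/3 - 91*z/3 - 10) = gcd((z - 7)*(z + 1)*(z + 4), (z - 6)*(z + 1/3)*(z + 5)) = 1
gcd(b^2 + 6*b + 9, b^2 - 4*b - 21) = b + 3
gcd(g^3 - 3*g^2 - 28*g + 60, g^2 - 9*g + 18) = g - 6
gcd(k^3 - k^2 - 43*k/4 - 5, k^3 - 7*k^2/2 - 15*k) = k + 5/2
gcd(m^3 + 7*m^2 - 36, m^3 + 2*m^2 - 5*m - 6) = m^2 + m - 6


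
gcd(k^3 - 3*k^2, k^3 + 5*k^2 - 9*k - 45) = k - 3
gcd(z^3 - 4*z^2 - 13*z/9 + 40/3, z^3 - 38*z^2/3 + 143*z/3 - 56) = z^2 - 17*z/3 + 8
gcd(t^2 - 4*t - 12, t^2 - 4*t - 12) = t^2 - 4*t - 12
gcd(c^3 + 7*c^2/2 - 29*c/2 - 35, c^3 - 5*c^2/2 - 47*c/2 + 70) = c^2 + 3*c/2 - 35/2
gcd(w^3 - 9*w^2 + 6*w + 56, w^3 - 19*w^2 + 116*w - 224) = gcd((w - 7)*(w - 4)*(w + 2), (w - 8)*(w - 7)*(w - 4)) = w^2 - 11*w + 28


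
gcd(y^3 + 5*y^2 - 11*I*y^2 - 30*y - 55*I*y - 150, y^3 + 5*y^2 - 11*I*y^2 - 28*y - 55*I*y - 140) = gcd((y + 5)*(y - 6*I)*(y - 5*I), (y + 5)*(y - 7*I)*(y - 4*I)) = y + 5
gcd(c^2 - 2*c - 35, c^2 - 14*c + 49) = c - 7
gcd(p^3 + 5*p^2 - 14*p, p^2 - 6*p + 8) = p - 2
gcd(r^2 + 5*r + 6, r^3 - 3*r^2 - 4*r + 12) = r + 2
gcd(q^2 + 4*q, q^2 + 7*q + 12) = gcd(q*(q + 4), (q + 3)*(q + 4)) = q + 4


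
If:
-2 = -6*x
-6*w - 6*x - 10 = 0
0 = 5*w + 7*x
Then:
No Solution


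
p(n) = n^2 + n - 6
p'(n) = 2*n + 1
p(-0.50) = -6.25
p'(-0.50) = 0.00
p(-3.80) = 4.64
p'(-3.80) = -6.60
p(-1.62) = -5.00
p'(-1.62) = -2.24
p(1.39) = -2.68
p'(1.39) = 3.78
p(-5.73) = 21.10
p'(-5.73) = -10.46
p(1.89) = -0.54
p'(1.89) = 4.78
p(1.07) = -3.79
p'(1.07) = 3.14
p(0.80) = -4.56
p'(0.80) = 2.60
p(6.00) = 36.00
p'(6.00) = 13.00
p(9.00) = 84.00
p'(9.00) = 19.00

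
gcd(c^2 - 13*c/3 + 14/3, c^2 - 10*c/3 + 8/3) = c - 2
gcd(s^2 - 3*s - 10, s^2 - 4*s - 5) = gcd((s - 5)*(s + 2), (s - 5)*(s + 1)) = s - 5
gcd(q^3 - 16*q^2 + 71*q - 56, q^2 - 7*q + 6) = q - 1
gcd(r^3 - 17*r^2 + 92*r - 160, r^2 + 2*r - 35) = r - 5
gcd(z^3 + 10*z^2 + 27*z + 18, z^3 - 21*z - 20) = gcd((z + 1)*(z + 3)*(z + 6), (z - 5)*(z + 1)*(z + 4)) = z + 1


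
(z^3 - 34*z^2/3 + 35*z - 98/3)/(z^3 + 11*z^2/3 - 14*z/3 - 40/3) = (3*z^2 - 28*z + 49)/(3*z^2 + 17*z + 20)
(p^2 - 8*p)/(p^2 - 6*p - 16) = p/(p + 2)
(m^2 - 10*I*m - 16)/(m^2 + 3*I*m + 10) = (m - 8*I)/(m + 5*I)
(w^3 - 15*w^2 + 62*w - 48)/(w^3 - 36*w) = (w^2 - 9*w + 8)/(w*(w + 6))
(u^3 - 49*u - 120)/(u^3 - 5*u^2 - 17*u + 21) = (u^2 - 3*u - 40)/(u^2 - 8*u + 7)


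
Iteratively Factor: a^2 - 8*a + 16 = (a - 4)*(a - 4)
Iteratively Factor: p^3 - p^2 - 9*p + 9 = (p - 3)*(p^2 + 2*p - 3) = (p - 3)*(p - 1)*(p + 3)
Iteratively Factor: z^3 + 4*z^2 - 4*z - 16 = (z + 2)*(z^2 + 2*z - 8) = (z - 2)*(z + 2)*(z + 4)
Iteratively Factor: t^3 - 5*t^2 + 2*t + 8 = (t + 1)*(t^2 - 6*t + 8) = (t - 2)*(t + 1)*(t - 4)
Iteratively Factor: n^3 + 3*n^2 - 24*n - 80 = (n + 4)*(n^2 - n - 20) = (n + 4)^2*(n - 5)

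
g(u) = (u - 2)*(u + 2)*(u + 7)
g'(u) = (u - 2)*(u + 2) + (u - 2)*(u + 7) + (u + 2)*(u + 7)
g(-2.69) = 13.95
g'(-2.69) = -19.95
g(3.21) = 64.36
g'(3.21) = 71.85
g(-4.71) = 41.64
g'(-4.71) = -3.39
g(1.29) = -19.36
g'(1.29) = 19.05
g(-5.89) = 34.07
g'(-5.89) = 17.62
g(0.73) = -26.80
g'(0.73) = 7.82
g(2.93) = 45.53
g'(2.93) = 62.77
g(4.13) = 145.32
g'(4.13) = 104.99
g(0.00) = -28.00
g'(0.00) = -4.00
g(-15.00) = -1768.00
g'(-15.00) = 461.00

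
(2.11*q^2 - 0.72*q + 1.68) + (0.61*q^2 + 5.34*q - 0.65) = 2.72*q^2 + 4.62*q + 1.03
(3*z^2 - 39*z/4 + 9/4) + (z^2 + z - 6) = 4*z^2 - 35*z/4 - 15/4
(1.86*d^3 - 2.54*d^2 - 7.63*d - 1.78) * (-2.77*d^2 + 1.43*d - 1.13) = -5.1522*d^5 + 9.6956*d^4 + 15.4011*d^3 - 3.1101*d^2 + 6.0765*d + 2.0114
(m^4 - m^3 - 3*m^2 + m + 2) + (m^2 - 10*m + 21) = m^4 - m^3 - 2*m^2 - 9*m + 23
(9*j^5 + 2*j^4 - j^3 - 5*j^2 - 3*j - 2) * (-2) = -18*j^5 - 4*j^4 + 2*j^3 + 10*j^2 + 6*j + 4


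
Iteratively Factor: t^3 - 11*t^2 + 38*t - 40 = (t - 4)*(t^2 - 7*t + 10) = (t - 5)*(t - 4)*(t - 2)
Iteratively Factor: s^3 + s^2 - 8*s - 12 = (s + 2)*(s^2 - s - 6) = (s - 3)*(s + 2)*(s + 2)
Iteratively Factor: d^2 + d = (d + 1)*(d)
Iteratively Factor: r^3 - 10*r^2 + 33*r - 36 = (r - 3)*(r^2 - 7*r + 12) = (r - 3)^2*(r - 4)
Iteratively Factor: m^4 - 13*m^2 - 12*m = (m - 4)*(m^3 + 4*m^2 + 3*m) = m*(m - 4)*(m^2 + 4*m + 3) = m*(m - 4)*(m + 3)*(m + 1)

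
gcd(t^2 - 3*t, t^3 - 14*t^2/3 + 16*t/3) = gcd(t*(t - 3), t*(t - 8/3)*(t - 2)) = t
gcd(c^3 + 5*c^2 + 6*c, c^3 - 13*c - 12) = c + 3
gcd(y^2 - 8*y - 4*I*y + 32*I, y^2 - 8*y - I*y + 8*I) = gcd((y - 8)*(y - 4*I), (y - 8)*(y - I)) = y - 8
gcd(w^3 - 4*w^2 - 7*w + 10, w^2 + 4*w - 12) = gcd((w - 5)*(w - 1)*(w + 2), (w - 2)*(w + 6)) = 1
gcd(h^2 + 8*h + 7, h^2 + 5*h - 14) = h + 7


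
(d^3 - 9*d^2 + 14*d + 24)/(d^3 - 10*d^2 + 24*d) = (d + 1)/d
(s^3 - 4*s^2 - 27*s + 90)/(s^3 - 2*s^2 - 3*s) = (s^2 - s - 30)/(s*(s + 1))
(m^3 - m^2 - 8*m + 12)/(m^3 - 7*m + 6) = (m - 2)/(m - 1)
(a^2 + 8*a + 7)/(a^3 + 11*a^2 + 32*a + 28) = (a + 1)/(a^2 + 4*a + 4)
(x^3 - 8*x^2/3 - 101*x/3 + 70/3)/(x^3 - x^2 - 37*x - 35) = (x - 2/3)/(x + 1)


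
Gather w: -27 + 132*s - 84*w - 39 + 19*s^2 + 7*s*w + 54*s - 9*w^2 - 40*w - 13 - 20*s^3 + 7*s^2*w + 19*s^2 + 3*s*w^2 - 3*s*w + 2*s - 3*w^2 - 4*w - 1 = -20*s^3 + 38*s^2 + 188*s + w^2*(3*s - 12) + w*(7*s^2 + 4*s - 128) - 80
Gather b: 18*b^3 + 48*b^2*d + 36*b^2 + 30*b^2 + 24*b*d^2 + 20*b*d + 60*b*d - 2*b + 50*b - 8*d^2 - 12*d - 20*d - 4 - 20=18*b^3 + b^2*(48*d + 66) + b*(24*d^2 + 80*d + 48) - 8*d^2 - 32*d - 24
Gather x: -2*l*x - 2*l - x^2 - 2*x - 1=-2*l - x^2 + x*(-2*l - 2) - 1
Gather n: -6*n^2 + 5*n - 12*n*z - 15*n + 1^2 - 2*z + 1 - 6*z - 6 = -6*n^2 + n*(-12*z - 10) - 8*z - 4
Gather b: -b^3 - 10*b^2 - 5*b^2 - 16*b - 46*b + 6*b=-b^3 - 15*b^2 - 56*b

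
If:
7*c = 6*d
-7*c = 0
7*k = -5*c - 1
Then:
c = 0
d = 0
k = -1/7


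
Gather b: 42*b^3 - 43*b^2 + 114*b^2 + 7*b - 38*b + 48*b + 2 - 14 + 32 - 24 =42*b^3 + 71*b^2 + 17*b - 4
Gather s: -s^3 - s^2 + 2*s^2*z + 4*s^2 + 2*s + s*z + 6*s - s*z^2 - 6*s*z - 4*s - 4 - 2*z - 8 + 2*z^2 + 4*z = -s^3 + s^2*(2*z + 3) + s*(-z^2 - 5*z + 4) + 2*z^2 + 2*z - 12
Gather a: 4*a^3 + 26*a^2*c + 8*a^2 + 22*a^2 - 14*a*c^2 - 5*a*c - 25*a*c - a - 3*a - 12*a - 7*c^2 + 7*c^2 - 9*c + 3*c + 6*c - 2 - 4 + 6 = 4*a^3 + a^2*(26*c + 30) + a*(-14*c^2 - 30*c - 16)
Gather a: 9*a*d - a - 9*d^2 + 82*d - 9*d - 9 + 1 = a*(9*d - 1) - 9*d^2 + 73*d - 8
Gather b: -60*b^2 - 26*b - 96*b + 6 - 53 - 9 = -60*b^2 - 122*b - 56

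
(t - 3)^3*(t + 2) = t^4 - 7*t^3 + 9*t^2 + 27*t - 54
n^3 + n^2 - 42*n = n*(n - 6)*(n + 7)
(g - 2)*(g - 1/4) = g^2 - 9*g/4 + 1/2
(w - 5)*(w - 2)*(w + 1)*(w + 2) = w^4 - 4*w^3 - 9*w^2 + 16*w + 20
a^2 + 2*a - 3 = (a - 1)*(a + 3)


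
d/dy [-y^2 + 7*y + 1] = 7 - 2*y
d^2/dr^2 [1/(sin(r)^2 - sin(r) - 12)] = (4*sin(r)^4 - 3*sin(r)^3 + 43*sin(r)^2 - 6*sin(r) - 26)/(sin(r) + cos(r)^2 + 11)^3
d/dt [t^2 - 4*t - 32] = 2*t - 4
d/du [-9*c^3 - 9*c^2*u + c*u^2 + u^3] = -9*c^2 + 2*c*u + 3*u^2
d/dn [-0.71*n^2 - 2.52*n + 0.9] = -1.42*n - 2.52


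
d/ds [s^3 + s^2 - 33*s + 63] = 3*s^2 + 2*s - 33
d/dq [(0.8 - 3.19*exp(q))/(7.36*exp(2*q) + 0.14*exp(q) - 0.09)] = (23.4784*exp(2*q) - 11.776*exp(q) + 0.1751)*exp(q)/(54.1696*exp(4*q) + 2.0608*exp(3*q) - 1.3052*exp(2*q) - 0.0252*exp(q) + 0.0081)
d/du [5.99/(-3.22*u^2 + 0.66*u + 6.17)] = (38.5756*u - 3.9534)/(-3.22*u^2 + 0.66*u + 6.17)^2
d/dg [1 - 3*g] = -3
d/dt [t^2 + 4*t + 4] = 2*t + 4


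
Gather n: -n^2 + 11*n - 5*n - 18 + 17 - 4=-n^2 + 6*n - 5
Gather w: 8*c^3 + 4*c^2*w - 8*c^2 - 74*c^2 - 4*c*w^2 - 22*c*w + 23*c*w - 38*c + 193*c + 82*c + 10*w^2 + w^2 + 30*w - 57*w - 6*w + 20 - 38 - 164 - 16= 8*c^3 - 82*c^2 + 237*c + w^2*(11 - 4*c) + w*(4*c^2 + c - 33) - 198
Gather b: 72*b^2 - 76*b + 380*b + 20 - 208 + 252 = 72*b^2 + 304*b + 64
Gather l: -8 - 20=-28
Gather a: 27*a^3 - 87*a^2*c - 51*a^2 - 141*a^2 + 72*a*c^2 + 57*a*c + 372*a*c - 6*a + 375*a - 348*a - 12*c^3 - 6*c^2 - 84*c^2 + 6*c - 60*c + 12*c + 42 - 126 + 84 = 27*a^3 + a^2*(-87*c - 192) + a*(72*c^2 + 429*c + 21) - 12*c^3 - 90*c^2 - 42*c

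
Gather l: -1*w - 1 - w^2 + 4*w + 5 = -w^2 + 3*w + 4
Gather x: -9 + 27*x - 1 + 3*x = 30*x - 10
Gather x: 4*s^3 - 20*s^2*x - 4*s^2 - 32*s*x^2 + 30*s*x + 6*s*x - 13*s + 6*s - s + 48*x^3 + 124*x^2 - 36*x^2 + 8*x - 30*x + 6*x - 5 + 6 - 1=4*s^3 - 4*s^2 - 8*s + 48*x^3 + x^2*(88 - 32*s) + x*(-20*s^2 + 36*s - 16)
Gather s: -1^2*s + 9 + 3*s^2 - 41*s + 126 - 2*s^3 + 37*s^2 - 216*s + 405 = -2*s^3 + 40*s^2 - 258*s + 540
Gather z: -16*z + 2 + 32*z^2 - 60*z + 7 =32*z^2 - 76*z + 9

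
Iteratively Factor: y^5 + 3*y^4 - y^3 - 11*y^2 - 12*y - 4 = (y + 1)*(y^4 + 2*y^3 - 3*y^2 - 8*y - 4) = (y + 1)^2*(y^3 + y^2 - 4*y - 4) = (y + 1)^2*(y + 2)*(y^2 - y - 2) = (y + 1)^3*(y + 2)*(y - 2)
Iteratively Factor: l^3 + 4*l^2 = (l + 4)*(l^2) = l*(l + 4)*(l)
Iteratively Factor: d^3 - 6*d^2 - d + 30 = (d + 2)*(d^2 - 8*d + 15) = (d - 3)*(d + 2)*(d - 5)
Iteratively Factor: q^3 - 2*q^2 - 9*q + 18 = (q + 3)*(q^2 - 5*q + 6) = (q - 3)*(q + 3)*(q - 2)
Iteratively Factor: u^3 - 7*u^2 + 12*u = (u)*(u^2 - 7*u + 12) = u*(u - 4)*(u - 3)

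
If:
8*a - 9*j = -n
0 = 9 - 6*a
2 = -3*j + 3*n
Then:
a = 3/2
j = 19/12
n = 9/4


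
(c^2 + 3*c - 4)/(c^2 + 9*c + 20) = (c - 1)/(c + 5)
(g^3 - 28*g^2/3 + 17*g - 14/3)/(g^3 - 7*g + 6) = (3*g^2 - 22*g + 7)/(3*(g^2 + 2*g - 3))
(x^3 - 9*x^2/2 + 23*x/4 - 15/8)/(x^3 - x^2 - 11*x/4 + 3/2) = (4*x^2 - 16*x + 15)/(2*(2*x^2 - x - 6))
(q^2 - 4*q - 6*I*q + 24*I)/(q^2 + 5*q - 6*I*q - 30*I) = (q - 4)/(q + 5)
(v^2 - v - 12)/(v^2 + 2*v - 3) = (v - 4)/(v - 1)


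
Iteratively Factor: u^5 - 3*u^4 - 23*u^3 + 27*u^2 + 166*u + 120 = (u - 4)*(u^4 + u^3 - 19*u^2 - 49*u - 30) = (u - 4)*(u + 3)*(u^3 - 2*u^2 - 13*u - 10) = (u - 5)*(u - 4)*(u + 3)*(u^2 + 3*u + 2) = (u - 5)*(u - 4)*(u + 2)*(u + 3)*(u + 1)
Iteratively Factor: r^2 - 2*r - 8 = (r + 2)*(r - 4)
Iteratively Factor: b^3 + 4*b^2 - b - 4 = (b + 1)*(b^2 + 3*b - 4) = (b + 1)*(b + 4)*(b - 1)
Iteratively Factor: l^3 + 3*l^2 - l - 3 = (l + 1)*(l^2 + 2*l - 3) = (l - 1)*(l + 1)*(l + 3)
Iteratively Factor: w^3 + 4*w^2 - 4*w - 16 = (w + 2)*(w^2 + 2*w - 8) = (w - 2)*(w + 2)*(w + 4)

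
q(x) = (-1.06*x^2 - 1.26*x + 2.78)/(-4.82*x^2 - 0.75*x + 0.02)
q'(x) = (-2.12*x - 1.26)/(-4.82*x^2 - 0.75*x + 0.02) + (9.64*x + 0.75)*(-1.06*x^2 - 1.26*x + 2.78)/(-4.82*x^2 - 0.75*x + 0.02)^2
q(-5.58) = 0.16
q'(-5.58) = -0.01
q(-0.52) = -3.52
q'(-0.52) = -16.64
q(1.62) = 0.15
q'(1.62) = 0.16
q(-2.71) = 0.05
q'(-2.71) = -0.10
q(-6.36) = 0.17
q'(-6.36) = -0.01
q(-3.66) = 0.11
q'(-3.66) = -0.04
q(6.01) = 0.24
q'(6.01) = -0.00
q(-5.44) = 0.16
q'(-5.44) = -0.02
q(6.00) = 0.24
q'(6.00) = -0.00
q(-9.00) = 0.19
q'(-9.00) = -0.00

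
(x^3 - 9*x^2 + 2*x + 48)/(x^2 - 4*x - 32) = (x^2 - x - 6)/(x + 4)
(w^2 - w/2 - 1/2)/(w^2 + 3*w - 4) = (w + 1/2)/(w + 4)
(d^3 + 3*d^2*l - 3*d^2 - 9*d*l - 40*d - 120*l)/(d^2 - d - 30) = (d^2 + 3*d*l - 8*d - 24*l)/(d - 6)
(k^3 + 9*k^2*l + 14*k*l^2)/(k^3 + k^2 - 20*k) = (k^2 + 9*k*l + 14*l^2)/(k^2 + k - 20)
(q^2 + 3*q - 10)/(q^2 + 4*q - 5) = (q - 2)/(q - 1)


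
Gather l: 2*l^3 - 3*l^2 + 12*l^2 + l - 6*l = 2*l^3 + 9*l^2 - 5*l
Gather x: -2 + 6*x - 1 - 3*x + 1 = 3*x - 2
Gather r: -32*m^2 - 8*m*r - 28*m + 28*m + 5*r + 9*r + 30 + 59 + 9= -32*m^2 + r*(14 - 8*m) + 98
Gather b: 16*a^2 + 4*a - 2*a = 16*a^2 + 2*a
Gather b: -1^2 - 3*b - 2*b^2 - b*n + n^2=-2*b^2 + b*(-n - 3) + n^2 - 1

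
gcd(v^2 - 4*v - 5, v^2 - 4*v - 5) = v^2 - 4*v - 5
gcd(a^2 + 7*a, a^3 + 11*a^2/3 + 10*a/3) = a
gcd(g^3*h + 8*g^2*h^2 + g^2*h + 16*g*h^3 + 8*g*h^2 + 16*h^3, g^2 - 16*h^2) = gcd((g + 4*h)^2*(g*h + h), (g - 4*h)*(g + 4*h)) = g + 4*h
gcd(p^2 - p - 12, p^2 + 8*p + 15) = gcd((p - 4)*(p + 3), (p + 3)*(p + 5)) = p + 3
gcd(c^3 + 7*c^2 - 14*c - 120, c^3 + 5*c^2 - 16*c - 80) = c^2 + c - 20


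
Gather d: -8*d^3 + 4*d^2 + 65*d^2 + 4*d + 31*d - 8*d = -8*d^3 + 69*d^2 + 27*d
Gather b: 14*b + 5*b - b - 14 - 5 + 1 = 18*b - 18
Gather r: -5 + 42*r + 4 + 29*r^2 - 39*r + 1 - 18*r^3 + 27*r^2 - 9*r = -18*r^3 + 56*r^2 - 6*r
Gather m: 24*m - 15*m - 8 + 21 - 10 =9*m + 3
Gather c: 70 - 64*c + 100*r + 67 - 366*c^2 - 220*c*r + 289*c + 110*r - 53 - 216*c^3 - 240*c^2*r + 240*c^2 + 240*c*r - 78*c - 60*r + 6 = -216*c^3 + c^2*(-240*r - 126) + c*(20*r + 147) + 150*r + 90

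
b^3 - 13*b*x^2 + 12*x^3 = (b - 3*x)*(b - x)*(b + 4*x)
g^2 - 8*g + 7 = (g - 7)*(g - 1)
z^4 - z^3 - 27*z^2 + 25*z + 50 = (z - 5)*(z - 2)*(z + 1)*(z + 5)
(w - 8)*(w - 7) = w^2 - 15*w + 56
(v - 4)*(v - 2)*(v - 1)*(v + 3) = v^4 - 4*v^3 - 7*v^2 + 34*v - 24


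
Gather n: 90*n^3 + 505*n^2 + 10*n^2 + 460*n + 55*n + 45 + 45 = 90*n^3 + 515*n^2 + 515*n + 90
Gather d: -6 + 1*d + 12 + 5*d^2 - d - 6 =5*d^2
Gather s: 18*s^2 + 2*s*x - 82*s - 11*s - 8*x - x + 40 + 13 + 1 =18*s^2 + s*(2*x - 93) - 9*x + 54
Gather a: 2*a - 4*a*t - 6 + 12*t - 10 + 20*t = a*(2 - 4*t) + 32*t - 16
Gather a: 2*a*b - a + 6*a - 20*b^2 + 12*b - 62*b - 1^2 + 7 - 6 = a*(2*b + 5) - 20*b^2 - 50*b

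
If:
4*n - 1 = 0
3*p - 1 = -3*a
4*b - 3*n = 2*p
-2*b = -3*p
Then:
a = 7/48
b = 9/32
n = 1/4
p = 3/16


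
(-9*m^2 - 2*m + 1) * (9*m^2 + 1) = -81*m^4 - 18*m^3 - 2*m + 1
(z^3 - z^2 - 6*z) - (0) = z^3 - z^2 - 6*z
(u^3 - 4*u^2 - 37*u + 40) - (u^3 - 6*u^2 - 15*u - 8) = 2*u^2 - 22*u + 48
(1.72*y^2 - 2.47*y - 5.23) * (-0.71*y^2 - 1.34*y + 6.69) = -1.2212*y^4 - 0.5511*y^3 + 18.5299*y^2 - 9.5161*y - 34.9887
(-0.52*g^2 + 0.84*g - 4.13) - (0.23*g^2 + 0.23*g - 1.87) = -0.75*g^2 + 0.61*g - 2.26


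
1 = 1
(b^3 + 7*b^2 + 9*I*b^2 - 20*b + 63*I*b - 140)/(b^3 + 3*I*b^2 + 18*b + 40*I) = (b^2 + b*(7 + 4*I) + 28*I)/(b^2 - 2*I*b + 8)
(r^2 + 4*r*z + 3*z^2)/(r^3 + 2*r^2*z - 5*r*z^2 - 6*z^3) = 1/(r - 2*z)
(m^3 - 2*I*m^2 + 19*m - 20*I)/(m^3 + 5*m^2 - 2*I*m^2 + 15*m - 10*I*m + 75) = (m^2 + 3*I*m + 4)/(m^2 + m*(5 + 3*I) + 15*I)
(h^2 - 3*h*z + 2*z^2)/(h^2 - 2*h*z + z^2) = (-h + 2*z)/(-h + z)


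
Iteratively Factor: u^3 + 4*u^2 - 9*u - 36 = (u - 3)*(u^2 + 7*u + 12) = (u - 3)*(u + 3)*(u + 4)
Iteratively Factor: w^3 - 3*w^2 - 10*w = (w + 2)*(w^2 - 5*w) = w*(w + 2)*(w - 5)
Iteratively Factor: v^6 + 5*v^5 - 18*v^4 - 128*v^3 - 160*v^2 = (v - 5)*(v^5 + 10*v^4 + 32*v^3 + 32*v^2) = v*(v - 5)*(v^4 + 10*v^3 + 32*v^2 + 32*v) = v*(v - 5)*(v + 2)*(v^3 + 8*v^2 + 16*v) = v*(v - 5)*(v + 2)*(v + 4)*(v^2 + 4*v) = v*(v - 5)*(v + 2)*(v + 4)^2*(v)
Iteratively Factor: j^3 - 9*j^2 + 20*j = (j - 5)*(j^2 - 4*j) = (j - 5)*(j - 4)*(j)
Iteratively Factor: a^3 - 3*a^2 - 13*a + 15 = (a + 3)*(a^2 - 6*a + 5) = (a - 5)*(a + 3)*(a - 1)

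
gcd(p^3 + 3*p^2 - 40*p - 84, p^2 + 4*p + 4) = p + 2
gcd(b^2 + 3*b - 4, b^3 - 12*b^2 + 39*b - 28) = b - 1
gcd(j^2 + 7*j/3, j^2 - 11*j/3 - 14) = j + 7/3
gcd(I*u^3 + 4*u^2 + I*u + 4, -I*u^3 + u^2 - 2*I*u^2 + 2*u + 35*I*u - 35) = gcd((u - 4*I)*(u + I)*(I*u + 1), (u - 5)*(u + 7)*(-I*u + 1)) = u + I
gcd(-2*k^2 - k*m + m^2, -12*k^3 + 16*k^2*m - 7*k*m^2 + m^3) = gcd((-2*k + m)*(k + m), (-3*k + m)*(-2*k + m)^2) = 2*k - m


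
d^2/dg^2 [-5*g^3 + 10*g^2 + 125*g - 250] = 20 - 30*g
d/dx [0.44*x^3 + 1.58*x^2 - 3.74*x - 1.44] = 1.32*x^2 + 3.16*x - 3.74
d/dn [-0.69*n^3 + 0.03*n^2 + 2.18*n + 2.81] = -2.07*n^2 + 0.06*n + 2.18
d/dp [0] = 0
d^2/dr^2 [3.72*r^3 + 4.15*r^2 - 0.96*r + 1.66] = 22.32*r + 8.3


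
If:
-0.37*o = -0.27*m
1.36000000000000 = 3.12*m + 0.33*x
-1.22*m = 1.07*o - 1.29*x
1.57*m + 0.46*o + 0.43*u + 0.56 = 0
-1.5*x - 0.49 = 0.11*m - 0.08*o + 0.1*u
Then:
No Solution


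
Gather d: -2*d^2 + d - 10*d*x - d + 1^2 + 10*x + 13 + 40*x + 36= -2*d^2 - 10*d*x + 50*x + 50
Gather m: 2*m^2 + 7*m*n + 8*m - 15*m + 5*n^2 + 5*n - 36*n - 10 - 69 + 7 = 2*m^2 + m*(7*n - 7) + 5*n^2 - 31*n - 72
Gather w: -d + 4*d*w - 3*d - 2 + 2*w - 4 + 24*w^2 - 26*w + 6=-4*d + 24*w^2 + w*(4*d - 24)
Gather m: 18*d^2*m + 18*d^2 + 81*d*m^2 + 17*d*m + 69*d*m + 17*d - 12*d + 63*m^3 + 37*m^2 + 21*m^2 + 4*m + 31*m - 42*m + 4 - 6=18*d^2 + 5*d + 63*m^3 + m^2*(81*d + 58) + m*(18*d^2 + 86*d - 7) - 2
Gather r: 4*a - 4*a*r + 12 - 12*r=4*a + r*(-4*a - 12) + 12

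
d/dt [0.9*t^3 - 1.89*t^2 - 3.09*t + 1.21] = 2.7*t^2 - 3.78*t - 3.09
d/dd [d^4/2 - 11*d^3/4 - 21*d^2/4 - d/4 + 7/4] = 2*d^3 - 33*d^2/4 - 21*d/2 - 1/4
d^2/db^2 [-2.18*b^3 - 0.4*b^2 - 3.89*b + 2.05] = -13.08*b - 0.8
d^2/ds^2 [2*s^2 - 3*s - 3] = 4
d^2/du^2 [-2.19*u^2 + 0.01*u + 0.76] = -4.38000000000000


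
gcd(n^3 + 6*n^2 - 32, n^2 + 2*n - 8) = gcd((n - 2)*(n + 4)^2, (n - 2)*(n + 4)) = n^2 + 2*n - 8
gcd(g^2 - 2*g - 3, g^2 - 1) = g + 1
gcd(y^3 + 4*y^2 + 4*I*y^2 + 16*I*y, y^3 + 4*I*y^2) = y^2 + 4*I*y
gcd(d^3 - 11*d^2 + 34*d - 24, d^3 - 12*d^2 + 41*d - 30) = d^2 - 7*d + 6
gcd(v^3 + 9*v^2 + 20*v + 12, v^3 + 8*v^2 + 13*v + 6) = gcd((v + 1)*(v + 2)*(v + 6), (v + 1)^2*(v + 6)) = v^2 + 7*v + 6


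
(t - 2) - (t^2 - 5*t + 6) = -t^2 + 6*t - 8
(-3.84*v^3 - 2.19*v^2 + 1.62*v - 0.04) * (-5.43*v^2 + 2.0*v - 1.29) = 20.8512*v^5 + 4.2117*v^4 - 8.223*v^3 + 6.2823*v^2 - 2.1698*v + 0.0516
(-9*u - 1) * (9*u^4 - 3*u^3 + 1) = -81*u^5 + 18*u^4 + 3*u^3 - 9*u - 1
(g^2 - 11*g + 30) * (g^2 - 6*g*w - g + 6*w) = g^4 - 6*g^3*w - 12*g^3 + 72*g^2*w + 41*g^2 - 246*g*w - 30*g + 180*w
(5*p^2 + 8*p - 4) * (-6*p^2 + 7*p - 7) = -30*p^4 - 13*p^3 + 45*p^2 - 84*p + 28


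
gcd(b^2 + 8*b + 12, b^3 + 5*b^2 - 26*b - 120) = b + 6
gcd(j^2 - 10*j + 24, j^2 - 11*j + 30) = j - 6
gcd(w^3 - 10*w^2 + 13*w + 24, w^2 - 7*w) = 1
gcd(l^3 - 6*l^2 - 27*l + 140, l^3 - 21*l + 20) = l^2 + l - 20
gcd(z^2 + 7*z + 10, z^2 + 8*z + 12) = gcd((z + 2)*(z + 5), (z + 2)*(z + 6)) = z + 2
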